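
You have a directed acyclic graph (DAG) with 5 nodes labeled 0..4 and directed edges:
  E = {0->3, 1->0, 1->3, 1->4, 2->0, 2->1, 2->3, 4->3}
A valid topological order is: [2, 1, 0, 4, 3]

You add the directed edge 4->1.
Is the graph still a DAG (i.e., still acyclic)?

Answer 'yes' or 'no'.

Answer: no

Derivation:
Given toposort: [2, 1, 0, 4, 3]
Position of 4: index 3; position of 1: index 1
New edge 4->1: backward (u after v in old order)
Backward edge: old toposort is now invalid. Check if this creates a cycle.
Does 1 already reach 4? Reachable from 1: [0, 1, 3, 4]. YES -> cycle!
Still a DAG? no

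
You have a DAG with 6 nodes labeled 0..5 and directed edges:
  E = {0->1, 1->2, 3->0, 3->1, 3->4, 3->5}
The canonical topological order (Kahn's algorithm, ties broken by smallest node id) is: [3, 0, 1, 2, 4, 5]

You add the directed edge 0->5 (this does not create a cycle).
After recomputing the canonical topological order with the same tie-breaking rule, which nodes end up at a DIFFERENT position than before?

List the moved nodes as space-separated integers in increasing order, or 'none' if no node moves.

Old toposort: [3, 0, 1, 2, 4, 5]
Added edge 0->5
Recompute Kahn (smallest-id tiebreak):
  initial in-degrees: [1, 2, 1, 0, 1, 2]
  ready (indeg=0): [3]
  pop 3: indeg[0]->0; indeg[1]->1; indeg[4]->0; indeg[5]->1 | ready=[0, 4] | order so far=[3]
  pop 0: indeg[1]->0; indeg[5]->0 | ready=[1, 4, 5] | order so far=[3, 0]
  pop 1: indeg[2]->0 | ready=[2, 4, 5] | order so far=[3, 0, 1]
  pop 2: no out-edges | ready=[4, 5] | order so far=[3, 0, 1, 2]
  pop 4: no out-edges | ready=[5] | order so far=[3, 0, 1, 2, 4]
  pop 5: no out-edges | ready=[] | order so far=[3, 0, 1, 2, 4, 5]
New canonical toposort: [3, 0, 1, 2, 4, 5]
Compare positions:
  Node 0: index 1 -> 1 (same)
  Node 1: index 2 -> 2 (same)
  Node 2: index 3 -> 3 (same)
  Node 3: index 0 -> 0 (same)
  Node 4: index 4 -> 4 (same)
  Node 5: index 5 -> 5 (same)
Nodes that changed position: none

Answer: none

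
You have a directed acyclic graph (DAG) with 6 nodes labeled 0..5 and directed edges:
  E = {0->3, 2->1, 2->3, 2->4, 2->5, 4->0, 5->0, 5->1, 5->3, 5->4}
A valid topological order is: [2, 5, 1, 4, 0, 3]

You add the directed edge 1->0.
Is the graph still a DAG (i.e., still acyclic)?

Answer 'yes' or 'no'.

Given toposort: [2, 5, 1, 4, 0, 3]
Position of 1: index 2; position of 0: index 4
New edge 1->0: forward
Forward edge: respects the existing order. Still a DAG, same toposort still valid.
Still a DAG? yes

Answer: yes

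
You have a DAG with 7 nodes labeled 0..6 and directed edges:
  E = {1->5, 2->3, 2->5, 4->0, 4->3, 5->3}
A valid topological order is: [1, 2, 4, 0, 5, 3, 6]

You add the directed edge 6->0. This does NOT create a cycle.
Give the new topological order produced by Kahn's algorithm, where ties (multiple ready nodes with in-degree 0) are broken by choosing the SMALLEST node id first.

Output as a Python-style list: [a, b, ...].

Old toposort: [1, 2, 4, 0, 5, 3, 6]
Added edge: 6->0
Position of 6 (6) > position of 0 (3). Must reorder: 6 must now come before 0.
Run Kahn's algorithm (break ties by smallest node id):
  initial in-degrees: [2, 0, 0, 3, 0, 2, 0]
  ready (indeg=0): [1, 2, 4, 6]
  pop 1: indeg[5]->1 | ready=[2, 4, 6] | order so far=[1]
  pop 2: indeg[3]->2; indeg[5]->0 | ready=[4, 5, 6] | order so far=[1, 2]
  pop 4: indeg[0]->1; indeg[3]->1 | ready=[5, 6] | order so far=[1, 2, 4]
  pop 5: indeg[3]->0 | ready=[3, 6] | order so far=[1, 2, 4, 5]
  pop 3: no out-edges | ready=[6] | order so far=[1, 2, 4, 5, 3]
  pop 6: indeg[0]->0 | ready=[0] | order so far=[1, 2, 4, 5, 3, 6]
  pop 0: no out-edges | ready=[] | order so far=[1, 2, 4, 5, 3, 6, 0]
  Result: [1, 2, 4, 5, 3, 6, 0]

Answer: [1, 2, 4, 5, 3, 6, 0]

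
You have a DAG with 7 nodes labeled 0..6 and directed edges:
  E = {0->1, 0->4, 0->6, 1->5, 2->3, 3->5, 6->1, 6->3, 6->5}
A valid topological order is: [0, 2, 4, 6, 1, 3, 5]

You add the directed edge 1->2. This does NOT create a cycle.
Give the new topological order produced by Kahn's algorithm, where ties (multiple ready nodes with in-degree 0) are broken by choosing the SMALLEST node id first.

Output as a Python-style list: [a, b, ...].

Answer: [0, 4, 6, 1, 2, 3, 5]

Derivation:
Old toposort: [0, 2, 4, 6, 1, 3, 5]
Added edge: 1->2
Position of 1 (4) > position of 2 (1). Must reorder: 1 must now come before 2.
Run Kahn's algorithm (break ties by smallest node id):
  initial in-degrees: [0, 2, 1, 2, 1, 3, 1]
  ready (indeg=0): [0]
  pop 0: indeg[1]->1; indeg[4]->0; indeg[6]->0 | ready=[4, 6] | order so far=[0]
  pop 4: no out-edges | ready=[6] | order so far=[0, 4]
  pop 6: indeg[1]->0; indeg[3]->1; indeg[5]->2 | ready=[1] | order so far=[0, 4, 6]
  pop 1: indeg[2]->0; indeg[5]->1 | ready=[2] | order so far=[0, 4, 6, 1]
  pop 2: indeg[3]->0 | ready=[3] | order so far=[0, 4, 6, 1, 2]
  pop 3: indeg[5]->0 | ready=[5] | order so far=[0, 4, 6, 1, 2, 3]
  pop 5: no out-edges | ready=[] | order so far=[0, 4, 6, 1, 2, 3, 5]
  Result: [0, 4, 6, 1, 2, 3, 5]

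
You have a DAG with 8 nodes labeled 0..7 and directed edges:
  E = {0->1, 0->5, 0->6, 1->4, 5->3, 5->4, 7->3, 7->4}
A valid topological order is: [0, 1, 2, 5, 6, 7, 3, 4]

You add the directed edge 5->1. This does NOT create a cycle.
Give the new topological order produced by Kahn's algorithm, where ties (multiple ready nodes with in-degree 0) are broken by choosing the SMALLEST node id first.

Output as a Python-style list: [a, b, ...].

Answer: [0, 2, 5, 1, 6, 7, 3, 4]

Derivation:
Old toposort: [0, 1, 2, 5, 6, 7, 3, 4]
Added edge: 5->1
Position of 5 (3) > position of 1 (1). Must reorder: 5 must now come before 1.
Run Kahn's algorithm (break ties by smallest node id):
  initial in-degrees: [0, 2, 0, 2, 3, 1, 1, 0]
  ready (indeg=0): [0, 2, 7]
  pop 0: indeg[1]->1; indeg[5]->0; indeg[6]->0 | ready=[2, 5, 6, 7] | order so far=[0]
  pop 2: no out-edges | ready=[5, 6, 7] | order so far=[0, 2]
  pop 5: indeg[1]->0; indeg[3]->1; indeg[4]->2 | ready=[1, 6, 7] | order so far=[0, 2, 5]
  pop 1: indeg[4]->1 | ready=[6, 7] | order so far=[0, 2, 5, 1]
  pop 6: no out-edges | ready=[7] | order so far=[0, 2, 5, 1, 6]
  pop 7: indeg[3]->0; indeg[4]->0 | ready=[3, 4] | order so far=[0, 2, 5, 1, 6, 7]
  pop 3: no out-edges | ready=[4] | order so far=[0, 2, 5, 1, 6, 7, 3]
  pop 4: no out-edges | ready=[] | order so far=[0, 2, 5, 1, 6, 7, 3, 4]
  Result: [0, 2, 5, 1, 6, 7, 3, 4]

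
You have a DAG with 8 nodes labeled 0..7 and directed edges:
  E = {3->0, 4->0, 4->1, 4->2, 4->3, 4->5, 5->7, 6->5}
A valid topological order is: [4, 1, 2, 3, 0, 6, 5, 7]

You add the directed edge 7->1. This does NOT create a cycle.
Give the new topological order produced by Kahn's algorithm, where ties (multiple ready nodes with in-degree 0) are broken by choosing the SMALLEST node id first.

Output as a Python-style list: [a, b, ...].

Answer: [4, 2, 3, 0, 6, 5, 7, 1]

Derivation:
Old toposort: [4, 1, 2, 3, 0, 6, 5, 7]
Added edge: 7->1
Position of 7 (7) > position of 1 (1). Must reorder: 7 must now come before 1.
Run Kahn's algorithm (break ties by smallest node id):
  initial in-degrees: [2, 2, 1, 1, 0, 2, 0, 1]
  ready (indeg=0): [4, 6]
  pop 4: indeg[0]->1; indeg[1]->1; indeg[2]->0; indeg[3]->0; indeg[5]->1 | ready=[2, 3, 6] | order so far=[4]
  pop 2: no out-edges | ready=[3, 6] | order so far=[4, 2]
  pop 3: indeg[0]->0 | ready=[0, 6] | order so far=[4, 2, 3]
  pop 0: no out-edges | ready=[6] | order so far=[4, 2, 3, 0]
  pop 6: indeg[5]->0 | ready=[5] | order so far=[4, 2, 3, 0, 6]
  pop 5: indeg[7]->0 | ready=[7] | order so far=[4, 2, 3, 0, 6, 5]
  pop 7: indeg[1]->0 | ready=[1] | order so far=[4, 2, 3, 0, 6, 5, 7]
  pop 1: no out-edges | ready=[] | order so far=[4, 2, 3, 0, 6, 5, 7, 1]
  Result: [4, 2, 3, 0, 6, 5, 7, 1]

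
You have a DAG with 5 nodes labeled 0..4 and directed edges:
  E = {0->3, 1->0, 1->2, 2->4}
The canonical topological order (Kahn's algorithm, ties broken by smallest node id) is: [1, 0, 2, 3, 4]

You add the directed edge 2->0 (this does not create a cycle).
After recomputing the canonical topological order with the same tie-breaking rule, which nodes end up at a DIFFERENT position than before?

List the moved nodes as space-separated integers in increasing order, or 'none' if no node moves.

Old toposort: [1, 0, 2, 3, 4]
Added edge 2->0
Recompute Kahn (smallest-id tiebreak):
  initial in-degrees: [2, 0, 1, 1, 1]
  ready (indeg=0): [1]
  pop 1: indeg[0]->1; indeg[2]->0 | ready=[2] | order so far=[1]
  pop 2: indeg[0]->0; indeg[4]->0 | ready=[0, 4] | order so far=[1, 2]
  pop 0: indeg[3]->0 | ready=[3, 4] | order so far=[1, 2, 0]
  pop 3: no out-edges | ready=[4] | order so far=[1, 2, 0, 3]
  pop 4: no out-edges | ready=[] | order so far=[1, 2, 0, 3, 4]
New canonical toposort: [1, 2, 0, 3, 4]
Compare positions:
  Node 0: index 1 -> 2 (moved)
  Node 1: index 0 -> 0 (same)
  Node 2: index 2 -> 1 (moved)
  Node 3: index 3 -> 3 (same)
  Node 4: index 4 -> 4 (same)
Nodes that changed position: 0 2

Answer: 0 2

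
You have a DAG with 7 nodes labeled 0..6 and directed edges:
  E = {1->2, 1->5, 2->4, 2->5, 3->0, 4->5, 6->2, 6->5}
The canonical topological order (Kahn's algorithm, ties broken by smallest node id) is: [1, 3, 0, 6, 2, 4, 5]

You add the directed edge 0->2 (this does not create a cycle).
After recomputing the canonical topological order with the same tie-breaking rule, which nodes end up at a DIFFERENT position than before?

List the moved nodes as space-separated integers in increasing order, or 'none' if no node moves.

Old toposort: [1, 3, 0, 6, 2, 4, 5]
Added edge 0->2
Recompute Kahn (smallest-id tiebreak):
  initial in-degrees: [1, 0, 3, 0, 1, 4, 0]
  ready (indeg=0): [1, 3, 6]
  pop 1: indeg[2]->2; indeg[5]->3 | ready=[3, 6] | order so far=[1]
  pop 3: indeg[0]->0 | ready=[0, 6] | order so far=[1, 3]
  pop 0: indeg[2]->1 | ready=[6] | order so far=[1, 3, 0]
  pop 6: indeg[2]->0; indeg[5]->2 | ready=[2] | order so far=[1, 3, 0, 6]
  pop 2: indeg[4]->0; indeg[5]->1 | ready=[4] | order so far=[1, 3, 0, 6, 2]
  pop 4: indeg[5]->0 | ready=[5] | order so far=[1, 3, 0, 6, 2, 4]
  pop 5: no out-edges | ready=[] | order so far=[1, 3, 0, 6, 2, 4, 5]
New canonical toposort: [1, 3, 0, 6, 2, 4, 5]
Compare positions:
  Node 0: index 2 -> 2 (same)
  Node 1: index 0 -> 0 (same)
  Node 2: index 4 -> 4 (same)
  Node 3: index 1 -> 1 (same)
  Node 4: index 5 -> 5 (same)
  Node 5: index 6 -> 6 (same)
  Node 6: index 3 -> 3 (same)
Nodes that changed position: none

Answer: none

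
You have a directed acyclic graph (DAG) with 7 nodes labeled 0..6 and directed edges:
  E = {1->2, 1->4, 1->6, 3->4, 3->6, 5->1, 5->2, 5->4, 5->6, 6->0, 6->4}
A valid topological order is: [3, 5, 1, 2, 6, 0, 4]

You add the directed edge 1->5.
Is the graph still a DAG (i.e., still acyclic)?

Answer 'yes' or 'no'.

Answer: no

Derivation:
Given toposort: [3, 5, 1, 2, 6, 0, 4]
Position of 1: index 2; position of 5: index 1
New edge 1->5: backward (u after v in old order)
Backward edge: old toposort is now invalid. Check if this creates a cycle.
Does 5 already reach 1? Reachable from 5: [0, 1, 2, 4, 5, 6]. YES -> cycle!
Still a DAG? no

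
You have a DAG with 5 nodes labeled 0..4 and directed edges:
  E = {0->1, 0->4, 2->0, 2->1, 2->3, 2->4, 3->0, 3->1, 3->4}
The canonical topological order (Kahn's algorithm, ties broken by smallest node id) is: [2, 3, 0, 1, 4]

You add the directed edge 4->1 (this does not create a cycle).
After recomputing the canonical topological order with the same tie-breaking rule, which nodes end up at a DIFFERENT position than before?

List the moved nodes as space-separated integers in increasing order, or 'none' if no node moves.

Answer: 1 4

Derivation:
Old toposort: [2, 3, 0, 1, 4]
Added edge 4->1
Recompute Kahn (smallest-id tiebreak):
  initial in-degrees: [2, 4, 0, 1, 3]
  ready (indeg=0): [2]
  pop 2: indeg[0]->1; indeg[1]->3; indeg[3]->0; indeg[4]->2 | ready=[3] | order so far=[2]
  pop 3: indeg[0]->0; indeg[1]->2; indeg[4]->1 | ready=[0] | order so far=[2, 3]
  pop 0: indeg[1]->1; indeg[4]->0 | ready=[4] | order so far=[2, 3, 0]
  pop 4: indeg[1]->0 | ready=[1] | order so far=[2, 3, 0, 4]
  pop 1: no out-edges | ready=[] | order so far=[2, 3, 0, 4, 1]
New canonical toposort: [2, 3, 0, 4, 1]
Compare positions:
  Node 0: index 2 -> 2 (same)
  Node 1: index 3 -> 4 (moved)
  Node 2: index 0 -> 0 (same)
  Node 3: index 1 -> 1 (same)
  Node 4: index 4 -> 3 (moved)
Nodes that changed position: 1 4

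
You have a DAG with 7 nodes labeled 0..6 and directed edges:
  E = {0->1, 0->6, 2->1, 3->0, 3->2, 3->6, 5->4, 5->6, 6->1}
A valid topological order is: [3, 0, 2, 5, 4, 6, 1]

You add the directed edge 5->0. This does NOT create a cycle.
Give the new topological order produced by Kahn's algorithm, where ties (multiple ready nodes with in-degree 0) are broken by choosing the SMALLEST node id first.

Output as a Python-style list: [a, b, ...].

Old toposort: [3, 0, 2, 5, 4, 6, 1]
Added edge: 5->0
Position of 5 (3) > position of 0 (1). Must reorder: 5 must now come before 0.
Run Kahn's algorithm (break ties by smallest node id):
  initial in-degrees: [2, 3, 1, 0, 1, 0, 3]
  ready (indeg=0): [3, 5]
  pop 3: indeg[0]->1; indeg[2]->0; indeg[6]->2 | ready=[2, 5] | order so far=[3]
  pop 2: indeg[1]->2 | ready=[5] | order so far=[3, 2]
  pop 5: indeg[0]->0; indeg[4]->0; indeg[6]->1 | ready=[0, 4] | order so far=[3, 2, 5]
  pop 0: indeg[1]->1; indeg[6]->0 | ready=[4, 6] | order so far=[3, 2, 5, 0]
  pop 4: no out-edges | ready=[6] | order so far=[3, 2, 5, 0, 4]
  pop 6: indeg[1]->0 | ready=[1] | order so far=[3, 2, 5, 0, 4, 6]
  pop 1: no out-edges | ready=[] | order so far=[3, 2, 5, 0, 4, 6, 1]
  Result: [3, 2, 5, 0, 4, 6, 1]

Answer: [3, 2, 5, 0, 4, 6, 1]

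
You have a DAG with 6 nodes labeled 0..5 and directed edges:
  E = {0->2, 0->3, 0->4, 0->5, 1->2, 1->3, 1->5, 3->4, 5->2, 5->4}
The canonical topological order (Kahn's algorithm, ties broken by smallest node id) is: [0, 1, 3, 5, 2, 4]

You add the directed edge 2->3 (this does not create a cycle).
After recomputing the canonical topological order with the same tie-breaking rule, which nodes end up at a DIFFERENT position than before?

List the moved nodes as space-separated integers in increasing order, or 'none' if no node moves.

Old toposort: [0, 1, 3, 5, 2, 4]
Added edge 2->3
Recompute Kahn (smallest-id tiebreak):
  initial in-degrees: [0, 0, 3, 3, 3, 2]
  ready (indeg=0): [0, 1]
  pop 0: indeg[2]->2; indeg[3]->2; indeg[4]->2; indeg[5]->1 | ready=[1] | order so far=[0]
  pop 1: indeg[2]->1; indeg[3]->1; indeg[5]->0 | ready=[5] | order so far=[0, 1]
  pop 5: indeg[2]->0; indeg[4]->1 | ready=[2] | order so far=[0, 1, 5]
  pop 2: indeg[3]->0 | ready=[3] | order so far=[0, 1, 5, 2]
  pop 3: indeg[4]->0 | ready=[4] | order so far=[0, 1, 5, 2, 3]
  pop 4: no out-edges | ready=[] | order so far=[0, 1, 5, 2, 3, 4]
New canonical toposort: [0, 1, 5, 2, 3, 4]
Compare positions:
  Node 0: index 0 -> 0 (same)
  Node 1: index 1 -> 1 (same)
  Node 2: index 4 -> 3 (moved)
  Node 3: index 2 -> 4 (moved)
  Node 4: index 5 -> 5 (same)
  Node 5: index 3 -> 2 (moved)
Nodes that changed position: 2 3 5

Answer: 2 3 5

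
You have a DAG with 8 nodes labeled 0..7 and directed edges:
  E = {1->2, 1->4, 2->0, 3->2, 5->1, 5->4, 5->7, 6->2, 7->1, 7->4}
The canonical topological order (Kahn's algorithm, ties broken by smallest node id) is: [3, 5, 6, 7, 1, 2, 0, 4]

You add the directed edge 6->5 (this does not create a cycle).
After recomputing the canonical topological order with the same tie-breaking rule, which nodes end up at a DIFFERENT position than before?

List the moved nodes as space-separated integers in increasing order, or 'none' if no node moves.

Answer: 5 6

Derivation:
Old toposort: [3, 5, 6, 7, 1, 2, 0, 4]
Added edge 6->5
Recompute Kahn (smallest-id tiebreak):
  initial in-degrees: [1, 2, 3, 0, 3, 1, 0, 1]
  ready (indeg=0): [3, 6]
  pop 3: indeg[2]->2 | ready=[6] | order so far=[3]
  pop 6: indeg[2]->1; indeg[5]->0 | ready=[5] | order so far=[3, 6]
  pop 5: indeg[1]->1; indeg[4]->2; indeg[7]->0 | ready=[7] | order so far=[3, 6, 5]
  pop 7: indeg[1]->0; indeg[4]->1 | ready=[1] | order so far=[3, 6, 5, 7]
  pop 1: indeg[2]->0; indeg[4]->0 | ready=[2, 4] | order so far=[3, 6, 5, 7, 1]
  pop 2: indeg[0]->0 | ready=[0, 4] | order so far=[3, 6, 5, 7, 1, 2]
  pop 0: no out-edges | ready=[4] | order so far=[3, 6, 5, 7, 1, 2, 0]
  pop 4: no out-edges | ready=[] | order so far=[3, 6, 5, 7, 1, 2, 0, 4]
New canonical toposort: [3, 6, 5, 7, 1, 2, 0, 4]
Compare positions:
  Node 0: index 6 -> 6 (same)
  Node 1: index 4 -> 4 (same)
  Node 2: index 5 -> 5 (same)
  Node 3: index 0 -> 0 (same)
  Node 4: index 7 -> 7 (same)
  Node 5: index 1 -> 2 (moved)
  Node 6: index 2 -> 1 (moved)
  Node 7: index 3 -> 3 (same)
Nodes that changed position: 5 6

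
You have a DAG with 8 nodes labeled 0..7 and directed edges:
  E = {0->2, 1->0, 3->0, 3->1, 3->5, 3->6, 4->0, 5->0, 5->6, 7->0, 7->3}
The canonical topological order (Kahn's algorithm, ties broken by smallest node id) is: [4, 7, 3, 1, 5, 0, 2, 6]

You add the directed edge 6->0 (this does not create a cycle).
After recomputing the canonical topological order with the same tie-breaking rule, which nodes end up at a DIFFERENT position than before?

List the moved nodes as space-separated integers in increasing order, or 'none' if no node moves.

Answer: 0 2 6

Derivation:
Old toposort: [4, 7, 3, 1, 5, 0, 2, 6]
Added edge 6->0
Recompute Kahn (smallest-id tiebreak):
  initial in-degrees: [6, 1, 1, 1, 0, 1, 2, 0]
  ready (indeg=0): [4, 7]
  pop 4: indeg[0]->5 | ready=[7] | order so far=[4]
  pop 7: indeg[0]->4; indeg[3]->0 | ready=[3] | order so far=[4, 7]
  pop 3: indeg[0]->3; indeg[1]->0; indeg[5]->0; indeg[6]->1 | ready=[1, 5] | order so far=[4, 7, 3]
  pop 1: indeg[0]->2 | ready=[5] | order so far=[4, 7, 3, 1]
  pop 5: indeg[0]->1; indeg[6]->0 | ready=[6] | order so far=[4, 7, 3, 1, 5]
  pop 6: indeg[0]->0 | ready=[0] | order so far=[4, 7, 3, 1, 5, 6]
  pop 0: indeg[2]->0 | ready=[2] | order so far=[4, 7, 3, 1, 5, 6, 0]
  pop 2: no out-edges | ready=[] | order so far=[4, 7, 3, 1, 5, 6, 0, 2]
New canonical toposort: [4, 7, 3, 1, 5, 6, 0, 2]
Compare positions:
  Node 0: index 5 -> 6 (moved)
  Node 1: index 3 -> 3 (same)
  Node 2: index 6 -> 7 (moved)
  Node 3: index 2 -> 2 (same)
  Node 4: index 0 -> 0 (same)
  Node 5: index 4 -> 4 (same)
  Node 6: index 7 -> 5 (moved)
  Node 7: index 1 -> 1 (same)
Nodes that changed position: 0 2 6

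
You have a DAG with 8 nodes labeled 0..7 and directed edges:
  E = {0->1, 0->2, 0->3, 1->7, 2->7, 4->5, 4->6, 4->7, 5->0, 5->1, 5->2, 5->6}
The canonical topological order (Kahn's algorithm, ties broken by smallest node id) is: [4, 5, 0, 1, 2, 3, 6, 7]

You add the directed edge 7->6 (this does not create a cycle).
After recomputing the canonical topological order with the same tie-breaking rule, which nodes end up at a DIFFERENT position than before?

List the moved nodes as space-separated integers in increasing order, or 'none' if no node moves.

Answer: 6 7

Derivation:
Old toposort: [4, 5, 0, 1, 2, 3, 6, 7]
Added edge 7->6
Recompute Kahn (smallest-id tiebreak):
  initial in-degrees: [1, 2, 2, 1, 0, 1, 3, 3]
  ready (indeg=0): [4]
  pop 4: indeg[5]->0; indeg[6]->2; indeg[7]->2 | ready=[5] | order so far=[4]
  pop 5: indeg[0]->0; indeg[1]->1; indeg[2]->1; indeg[6]->1 | ready=[0] | order so far=[4, 5]
  pop 0: indeg[1]->0; indeg[2]->0; indeg[3]->0 | ready=[1, 2, 3] | order so far=[4, 5, 0]
  pop 1: indeg[7]->1 | ready=[2, 3] | order so far=[4, 5, 0, 1]
  pop 2: indeg[7]->0 | ready=[3, 7] | order so far=[4, 5, 0, 1, 2]
  pop 3: no out-edges | ready=[7] | order so far=[4, 5, 0, 1, 2, 3]
  pop 7: indeg[6]->0 | ready=[6] | order so far=[4, 5, 0, 1, 2, 3, 7]
  pop 6: no out-edges | ready=[] | order so far=[4, 5, 0, 1, 2, 3, 7, 6]
New canonical toposort: [4, 5, 0, 1, 2, 3, 7, 6]
Compare positions:
  Node 0: index 2 -> 2 (same)
  Node 1: index 3 -> 3 (same)
  Node 2: index 4 -> 4 (same)
  Node 3: index 5 -> 5 (same)
  Node 4: index 0 -> 0 (same)
  Node 5: index 1 -> 1 (same)
  Node 6: index 6 -> 7 (moved)
  Node 7: index 7 -> 6 (moved)
Nodes that changed position: 6 7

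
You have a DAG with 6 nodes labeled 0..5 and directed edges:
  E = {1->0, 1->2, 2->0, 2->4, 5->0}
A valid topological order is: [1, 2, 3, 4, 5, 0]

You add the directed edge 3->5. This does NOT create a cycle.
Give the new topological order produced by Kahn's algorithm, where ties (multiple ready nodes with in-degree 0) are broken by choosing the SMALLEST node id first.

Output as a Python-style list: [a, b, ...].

Old toposort: [1, 2, 3, 4, 5, 0]
Added edge: 3->5
Position of 3 (2) < position of 5 (4). Old order still valid.
Run Kahn's algorithm (break ties by smallest node id):
  initial in-degrees: [3, 0, 1, 0, 1, 1]
  ready (indeg=0): [1, 3]
  pop 1: indeg[0]->2; indeg[2]->0 | ready=[2, 3] | order so far=[1]
  pop 2: indeg[0]->1; indeg[4]->0 | ready=[3, 4] | order so far=[1, 2]
  pop 3: indeg[5]->0 | ready=[4, 5] | order so far=[1, 2, 3]
  pop 4: no out-edges | ready=[5] | order so far=[1, 2, 3, 4]
  pop 5: indeg[0]->0 | ready=[0] | order so far=[1, 2, 3, 4, 5]
  pop 0: no out-edges | ready=[] | order so far=[1, 2, 3, 4, 5, 0]
  Result: [1, 2, 3, 4, 5, 0]

Answer: [1, 2, 3, 4, 5, 0]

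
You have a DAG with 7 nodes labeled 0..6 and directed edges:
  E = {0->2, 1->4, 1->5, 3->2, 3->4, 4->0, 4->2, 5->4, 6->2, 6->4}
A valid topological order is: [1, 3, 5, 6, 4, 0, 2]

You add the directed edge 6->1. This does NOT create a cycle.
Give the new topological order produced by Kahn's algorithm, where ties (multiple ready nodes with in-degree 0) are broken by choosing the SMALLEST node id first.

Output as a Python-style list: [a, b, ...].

Answer: [3, 6, 1, 5, 4, 0, 2]

Derivation:
Old toposort: [1, 3, 5, 6, 4, 0, 2]
Added edge: 6->1
Position of 6 (3) > position of 1 (0). Must reorder: 6 must now come before 1.
Run Kahn's algorithm (break ties by smallest node id):
  initial in-degrees: [1, 1, 4, 0, 4, 1, 0]
  ready (indeg=0): [3, 6]
  pop 3: indeg[2]->3; indeg[4]->3 | ready=[6] | order so far=[3]
  pop 6: indeg[1]->0; indeg[2]->2; indeg[4]->2 | ready=[1] | order so far=[3, 6]
  pop 1: indeg[4]->1; indeg[5]->0 | ready=[5] | order so far=[3, 6, 1]
  pop 5: indeg[4]->0 | ready=[4] | order so far=[3, 6, 1, 5]
  pop 4: indeg[0]->0; indeg[2]->1 | ready=[0] | order so far=[3, 6, 1, 5, 4]
  pop 0: indeg[2]->0 | ready=[2] | order so far=[3, 6, 1, 5, 4, 0]
  pop 2: no out-edges | ready=[] | order so far=[3, 6, 1, 5, 4, 0, 2]
  Result: [3, 6, 1, 5, 4, 0, 2]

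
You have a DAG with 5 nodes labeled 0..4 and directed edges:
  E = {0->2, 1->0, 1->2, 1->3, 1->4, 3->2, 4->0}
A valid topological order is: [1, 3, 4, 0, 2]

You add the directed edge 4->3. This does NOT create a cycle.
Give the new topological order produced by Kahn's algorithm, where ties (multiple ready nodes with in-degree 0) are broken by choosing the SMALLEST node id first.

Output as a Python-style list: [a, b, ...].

Answer: [1, 4, 0, 3, 2]

Derivation:
Old toposort: [1, 3, 4, 0, 2]
Added edge: 4->3
Position of 4 (2) > position of 3 (1). Must reorder: 4 must now come before 3.
Run Kahn's algorithm (break ties by smallest node id):
  initial in-degrees: [2, 0, 3, 2, 1]
  ready (indeg=0): [1]
  pop 1: indeg[0]->1; indeg[2]->2; indeg[3]->1; indeg[4]->0 | ready=[4] | order so far=[1]
  pop 4: indeg[0]->0; indeg[3]->0 | ready=[0, 3] | order so far=[1, 4]
  pop 0: indeg[2]->1 | ready=[3] | order so far=[1, 4, 0]
  pop 3: indeg[2]->0 | ready=[2] | order so far=[1, 4, 0, 3]
  pop 2: no out-edges | ready=[] | order so far=[1, 4, 0, 3, 2]
  Result: [1, 4, 0, 3, 2]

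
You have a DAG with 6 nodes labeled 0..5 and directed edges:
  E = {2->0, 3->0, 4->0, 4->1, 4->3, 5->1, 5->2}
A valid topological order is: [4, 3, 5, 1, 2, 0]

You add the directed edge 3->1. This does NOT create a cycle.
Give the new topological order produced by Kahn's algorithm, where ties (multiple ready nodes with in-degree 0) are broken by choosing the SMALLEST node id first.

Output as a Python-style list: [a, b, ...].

Answer: [4, 3, 5, 1, 2, 0]

Derivation:
Old toposort: [4, 3, 5, 1, 2, 0]
Added edge: 3->1
Position of 3 (1) < position of 1 (3). Old order still valid.
Run Kahn's algorithm (break ties by smallest node id):
  initial in-degrees: [3, 3, 1, 1, 0, 0]
  ready (indeg=0): [4, 5]
  pop 4: indeg[0]->2; indeg[1]->2; indeg[3]->0 | ready=[3, 5] | order so far=[4]
  pop 3: indeg[0]->1; indeg[1]->1 | ready=[5] | order so far=[4, 3]
  pop 5: indeg[1]->0; indeg[2]->0 | ready=[1, 2] | order so far=[4, 3, 5]
  pop 1: no out-edges | ready=[2] | order so far=[4, 3, 5, 1]
  pop 2: indeg[0]->0 | ready=[0] | order so far=[4, 3, 5, 1, 2]
  pop 0: no out-edges | ready=[] | order so far=[4, 3, 5, 1, 2, 0]
  Result: [4, 3, 5, 1, 2, 0]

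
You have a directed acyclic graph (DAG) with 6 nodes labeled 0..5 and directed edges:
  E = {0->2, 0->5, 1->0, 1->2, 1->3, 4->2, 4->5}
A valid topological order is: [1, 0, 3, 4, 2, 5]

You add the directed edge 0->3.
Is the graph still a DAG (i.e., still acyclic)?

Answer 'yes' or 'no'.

Given toposort: [1, 0, 3, 4, 2, 5]
Position of 0: index 1; position of 3: index 2
New edge 0->3: forward
Forward edge: respects the existing order. Still a DAG, same toposort still valid.
Still a DAG? yes

Answer: yes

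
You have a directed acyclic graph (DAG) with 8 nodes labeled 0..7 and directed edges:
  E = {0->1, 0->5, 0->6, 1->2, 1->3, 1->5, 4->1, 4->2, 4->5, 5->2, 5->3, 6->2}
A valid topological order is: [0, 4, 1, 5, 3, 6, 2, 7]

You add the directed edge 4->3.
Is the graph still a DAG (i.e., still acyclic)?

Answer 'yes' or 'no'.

Given toposort: [0, 4, 1, 5, 3, 6, 2, 7]
Position of 4: index 1; position of 3: index 4
New edge 4->3: forward
Forward edge: respects the existing order. Still a DAG, same toposort still valid.
Still a DAG? yes

Answer: yes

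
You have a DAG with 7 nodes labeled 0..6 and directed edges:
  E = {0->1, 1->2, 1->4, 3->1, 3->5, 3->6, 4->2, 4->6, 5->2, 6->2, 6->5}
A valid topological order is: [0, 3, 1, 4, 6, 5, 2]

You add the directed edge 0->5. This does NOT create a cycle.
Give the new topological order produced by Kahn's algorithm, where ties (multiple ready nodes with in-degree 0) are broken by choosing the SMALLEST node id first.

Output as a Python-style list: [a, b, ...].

Old toposort: [0, 3, 1, 4, 6, 5, 2]
Added edge: 0->5
Position of 0 (0) < position of 5 (5). Old order still valid.
Run Kahn's algorithm (break ties by smallest node id):
  initial in-degrees: [0, 2, 4, 0, 1, 3, 2]
  ready (indeg=0): [0, 3]
  pop 0: indeg[1]->1; indeg[5]->2 | ready=[3] | order so far=[0]
  pop 3: indeg[1]->0; indeg[5]->1; indeg[6]->1 | ready=[1] | order so far=[0, 3]
  pop 1: indeg[2]->3; indeg[4]->0 | ready=[4] | order so far=[0, 3, 1]
  pop 4: indeg[2]->2; indeg[6]->0 | ready=[6] | order so far=[0, 3, 1, 4]
  pop 6: indeg[2]->1; indeg[5]->0 | ready=[5] | order so far=[0, 3, 1, 4, 6]
  pop 5: indeg[2]->0 | ready=[2] | order so far=[0, 3, 1, 4, 6, 5]
  pop 2: no out-edges | ready=[] | order so far=[0, 3, 1, 4, 6, 5, 2]
  Result: [0, 3, 1, 4, 6, 5, 2]

Answer: [0, 3, 1, 4, 6, 5, 2]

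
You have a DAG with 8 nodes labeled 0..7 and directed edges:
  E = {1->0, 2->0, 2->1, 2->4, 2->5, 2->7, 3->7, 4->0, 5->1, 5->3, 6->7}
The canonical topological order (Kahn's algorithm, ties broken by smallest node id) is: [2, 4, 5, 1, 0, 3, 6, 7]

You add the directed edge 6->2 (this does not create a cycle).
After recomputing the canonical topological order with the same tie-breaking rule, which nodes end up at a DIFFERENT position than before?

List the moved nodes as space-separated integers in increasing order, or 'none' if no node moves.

Old toposort: [2, 4, 5, 1, 0, 3, 6, 7]
Added edge 6->2
Recompute Kahn (smallest-id tiebreak):
  initial in-degrees: [3, 2, 1, 1, 1, 1, 0, 3]
  ready (indeg=0): [6]
  pop 6: indeg[2]->0; indeg[7]->2 | ready=[2] | order so far=[6]
  pop 2: indeg[0]->2; indeg[1]->1; indeg[4]->0; indeg[5]->0; indeg[7]->1 | ready=[4, 5] | order so far=[6, 2]
  pop 4: indeg[0]->1 | ready=[5] | order so far=[6, 2, 4]
  pop 5: indeg[1]->0; indeg[3]->0 | ready=[1, 3] | order so far=[6, 2, 4, 5]
  pop 1: indeg[0]->0 | ready=[0, 3] | order so far=[6, 2, 4, 5, 1]
  pop 0: no out-edges | ready=[3] | order so far=[6, 2, 4, 5, 1, 0]
  pop 3: indeg[7]->0 | ready=[7] | order so far=[6, 2, 4, 5, 1, 0, 3]
  pop 7: no out-edges | ready=[] | order so far=[6, 2, 4, 5, 1, 0, 3, 7]
New canonical toposort: [6, 2, 4, 5, 1, 0, 3, 7]
Compare positions:
  Node 0: index 4 -> 5 (moved)
  Node 1: index 3 -> 4 (moved)
  Node 2: index 0 -> 1 (moved)
  Node 3: index 5 -> 6 (moved)
  Node 4: index 1 -> 2 (moved)
  Node 5: index 2 -> 3 (moved)
  Node 6: index 6 -> 0 (moved)
  Node 7: index 7 -> 7 (same)
Nodes that changed position: 0 1 2 3 4 5 6

Answer: 0 1 2 3 4 5 6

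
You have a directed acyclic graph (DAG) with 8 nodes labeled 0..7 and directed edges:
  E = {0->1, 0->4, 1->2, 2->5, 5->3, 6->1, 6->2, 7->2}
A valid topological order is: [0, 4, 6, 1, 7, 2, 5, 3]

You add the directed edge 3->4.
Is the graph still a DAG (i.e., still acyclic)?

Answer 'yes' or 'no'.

Given toposort: [0, 4, 6, 1, 7, 2, 5, 3]
Position of 3: index 7; position of 4: index 1
New edge 3->4: backward (u after v in old order)
Backward edge: old toposort is now invalid. Check if this creates a cycle.
Does 4 already reach 3? Reachable from 4: [4]. NO -> still a DAG (reorder needed).
Still a DAG? yes

Answer: yes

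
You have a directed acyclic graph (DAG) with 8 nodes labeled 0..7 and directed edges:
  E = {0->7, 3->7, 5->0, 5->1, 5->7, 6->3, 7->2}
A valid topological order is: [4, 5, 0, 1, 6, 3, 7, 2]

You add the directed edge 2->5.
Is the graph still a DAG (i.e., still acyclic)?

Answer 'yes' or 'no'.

Given toposort: [4, 5, 0, 1, 6, 3, 7, 2]
Position of 2: index 7; position of 5: index 1
New edge 2->5: backward (u after v in old order)
Backward edge: old toposort is now invalid. Check if this creates a cycle.
Does 5 already reach 2? Reachable from 5: [0, 1, 2, 5, 7]. YES -> cycle!
Still a DAG? no

Answer: no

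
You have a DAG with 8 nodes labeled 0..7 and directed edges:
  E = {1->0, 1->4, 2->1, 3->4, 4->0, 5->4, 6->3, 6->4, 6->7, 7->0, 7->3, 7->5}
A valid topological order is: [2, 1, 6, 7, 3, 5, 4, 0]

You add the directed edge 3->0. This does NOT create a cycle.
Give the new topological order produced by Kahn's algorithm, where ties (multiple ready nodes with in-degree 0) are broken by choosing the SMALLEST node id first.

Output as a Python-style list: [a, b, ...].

Answer: [2, 1, 6, 7, 3, 5, 4, 0]

Derivation:
Old toposort: [2, 1, 6, 7, 3, 5, 4, 0]
Added edge: 3->0
Position of 3 (4) < position of 0 (7). Old order still valid.
Run Kahn's algorithm (break ties by smallest node id):
  initial in-degrees: [4, 1, 0, 2, 4, 1, 0, 1]
  ready (indeg=0): [2, 6]
  pop 2: indeg[1]->0 | ready=[1, 6] | order so far=[2]
  pop 1: indeg[0]->3; indeg[4]->3 | ready=[6] | order so far=[2, 1]
  pop 6: indeg[3]->1; indeg[4]->2; indeg[7]->0 | ready=[7] | order so far=[2, 1, 6]
  pop 7: indeg[0]->2; indeg[3]->0; indeg[5]->0 | ready=[3, 5] | order so far=[2, 1, 6, 7]
  pop 3: indeg[0]->1; indeg[4]->1 | ready=[5] | order so far=[2, 1, 6, 7, 3]
  pop 5: indeg[4]->0 | ready=[4] | order so far=[2, 1, 6, 7, 3, 5]
  pop 4: indeg[0]->0 | ready=[0] | order so far=[2, 1, 6, 7, 3, 5, 4]
  pop 0: no out-edges | ready=[] | order so far=[2, 1, 6, 7, 3, 5, 4, 0]
  Result: [2, 1, 6, 7, 3, 5, 4, 0]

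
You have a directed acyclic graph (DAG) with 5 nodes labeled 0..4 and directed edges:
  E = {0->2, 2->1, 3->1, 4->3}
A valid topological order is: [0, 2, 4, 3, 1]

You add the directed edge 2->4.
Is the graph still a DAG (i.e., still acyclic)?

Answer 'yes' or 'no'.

Answer: yes

Derivation:
Given toposort: [0, 2, 4, 3, 1]
Position of 2: index 1; position of 4: index 2
New edge 2->4: forward
Forward edge: respects the existing order. Still a DAG, same toposort still valid.
Still a DAG? yes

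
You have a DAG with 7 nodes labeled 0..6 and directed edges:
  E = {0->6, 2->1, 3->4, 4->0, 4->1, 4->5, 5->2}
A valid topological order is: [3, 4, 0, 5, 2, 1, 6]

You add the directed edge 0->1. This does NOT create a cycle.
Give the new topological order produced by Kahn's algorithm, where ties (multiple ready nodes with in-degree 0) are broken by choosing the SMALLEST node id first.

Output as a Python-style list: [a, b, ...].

Answer: [3, 4, 0, 5, 2, 1, 6]

Derivation:
Old toposort: [3, 4, 0, 5, 2, 1, 6]
Added edge: 0->1
Position of 0 (2) < position of 1 (5). Old order still valid.
Run Kahn's algorithm (break ties by smallest node id):
  initial in-degrees: [1, 3, 1, 0, 1, 1, 1]
  ready (indeg=0): [3]
  pop 3: indeg[4]->0 | ready=[4] | order so far=[3]
  pop 4: indeg[0]->0; indeg[1]->2; indeg[5]->0 | ready=[0, 5] | order so far=[3, 4]
  pop 0: indeg[1]->1; indeg[6]->0 | ready=[5, 6] | order so far=[3, 4, 0]
  pop 5: indeg[2]->0 | ready=[2, 6] | order so far=[3, 4, 0, 5]
  pop 2: indeg[1]->0 | ready=[1, 6] | order so far=[3, 4, 0, 5, 2]
  pop 1: no out-edges | ready=[6] | order so far=[3, 4, 0, 5, 2, 1]
  pop 6: no out-edges | ready=[] | order so far=[3, 4, 0, 5, 2, 1, 6]
  Result: [3, 4, 0, 5, 2, 1, 6]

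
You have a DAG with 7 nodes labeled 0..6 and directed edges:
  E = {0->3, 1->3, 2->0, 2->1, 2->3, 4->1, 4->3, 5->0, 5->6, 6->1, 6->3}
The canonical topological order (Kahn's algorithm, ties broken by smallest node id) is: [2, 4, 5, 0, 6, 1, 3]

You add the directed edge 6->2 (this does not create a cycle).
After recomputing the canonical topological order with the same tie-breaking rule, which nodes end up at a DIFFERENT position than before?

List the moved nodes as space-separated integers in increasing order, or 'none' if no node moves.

Answer: 0 2 4 5 6

Derivation:
Old toposort: [2, 4, 5, 0, 6, 1, 3]
Added edge 6->2
Recompute Kahn (smallest-id tiebreak):
  initial in-degrees: [2, 3, 1, 5, 0, 0, 1]
  ready (indeg=0): [4, 5]
  pop 4: indeg[1]->2; indeg[3]->4 | ready=[5] | order so far=[4]
  pop 5: indeg[0]->1; indeg[6]->0 | ready=[6] | order so far=[4, 5]
  pop 6: indeg[1]->1; indeg[2]->0; indeg[3]->3 | ready=[2] | order so far=[4, 5, 6]
  pop 2: indeg[0]->0; indeg[1]->0; indeg[3]->2 | ready=[0, 1] | order so far=[4, 5, 6, 2]
  pop 0: indeg[3]->1 | ready=[1] | order so far=[4, 5, 6, 2, 0]
  pop 1: indeg[3]->0 | ready=[3] | order so far=[4, 5, 6, 2, 0, 1]
  pop 3: no out-edges | ready=[] | order so far=[4, 5, 6, 2, 0, 1, 3]
New canonical toposort: [4, 5, 6, 2, 0, 1, 3]
Compare positions:
  Node 0: index 3 -> 4 (moved)
  Node 1: index 5 -> 5 (same)
  Node 2: index 0 -> 3 (moved)
  Node 3: index 6 -> 6 (same)
  Node 4: index 1 -> 0 (moved)
  Node 5: index 2 -> 1 (moved)
  Node 6: index 4 -> 2 (moved)
Nodes that changed position: 0 2 4 5 6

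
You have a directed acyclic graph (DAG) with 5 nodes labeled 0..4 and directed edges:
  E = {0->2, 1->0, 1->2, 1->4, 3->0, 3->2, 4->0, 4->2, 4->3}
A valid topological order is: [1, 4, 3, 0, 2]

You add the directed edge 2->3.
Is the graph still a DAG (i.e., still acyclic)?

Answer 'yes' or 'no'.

Given toposort: [1, 4, 3, 0, 2]
Position of 2: index 4; position of 3: index 2
New edge 2->3: backward (u after v in old order)
Backward edge: old toposort is now invalid. Check if this creates a cycle.
Does 3 already reach 2? Reachable from 3: [0, 2, 3]. YES -> cycle!
Still a DAG? no

Answer: no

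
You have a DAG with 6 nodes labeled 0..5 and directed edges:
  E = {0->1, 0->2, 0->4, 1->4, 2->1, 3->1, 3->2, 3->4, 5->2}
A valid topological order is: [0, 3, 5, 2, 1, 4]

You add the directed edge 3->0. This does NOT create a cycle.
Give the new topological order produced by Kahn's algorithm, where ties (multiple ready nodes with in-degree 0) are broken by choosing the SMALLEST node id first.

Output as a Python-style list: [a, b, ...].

Old toposort: [0, 3, 5, 2, 1, 4]
Added edge: 3->0
Position of 3 (1) > position of 0 (0). Must reorder: 3 must now come before 0.
Run Kahn's algorithm (break ties by smallest node id):
  initial in-degrees: [1, 3, 3, 0, 3, 0]
  ready (indeg=0): [3, 5]
  pop 3: indeg[0]->0; indeg[1]->2; indeg[2]->2; indeg[4]->2 | ready=[0, 5] | order so far=[3]
  pop 0: indeg[1]->1; indeg[2]->1; indeg[4]->1 | ready=[5] | order so far=[3, 0]
  pop 5: indeg[2]->0 | ready=[2] | order so far=[3, 0, 5]
  pop 2: indeg[1]->0 | ready=[1] | order so far=[3, 0, 5, 2]
  pop 1: indeg[4]->0 | ready=[4] | order so far=[3, 0, 5, 2, 1]
  pop 4: no out-edges | ready=[] | order so far=[3, 0, 5, 2, 1, 4]
  Result: [3, 0, 5, 2, 1, 4]

Answer: [3, 0, 5, 2, 1, 4]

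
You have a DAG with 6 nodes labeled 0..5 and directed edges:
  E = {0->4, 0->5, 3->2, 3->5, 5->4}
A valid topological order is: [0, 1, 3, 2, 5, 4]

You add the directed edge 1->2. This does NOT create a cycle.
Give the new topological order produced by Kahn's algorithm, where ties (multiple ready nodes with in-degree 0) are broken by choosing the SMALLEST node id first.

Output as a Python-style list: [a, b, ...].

Answer: [0, 1, 3, 2, 5, 4]

Derivation:
Old toposort: [0, 1, 3, 2, 5, 4]
Added edge: 1->2
Position of 1 (1) < position of 2 (3). Old order still valid.
Run Kahn's algorithm (break ties by smallest node id):
  initial in-degrees: [0, 0, 2, 0, 2, 2]
  ready (indeg=0): [0, 1, 3]
  pop 0: indeg[4]->1; indeg[5]->1 | ready=[1, 3] | order so far=[0]
  pop 1: indeg[2]->1 | ready=[3] | order so far=[0, 1]
  pop 3: indeg[2]->0; indeg[5]->0 | ready=[2, 5] | order so far=[0, 1, 3]
  pop 2: no out-edges | ready=[5] | order so far=[0, 1, 3, 2]
  pop 5: indeg[4]->0 | ready=[4] | order so far=[0, 1, 3, 2, 5]
  pop 4: no out-edges | ready=[] | order so far=[0, 1, 3, 2, 5, 4]
  Result: [0, 1, 3, 2, 5, 4]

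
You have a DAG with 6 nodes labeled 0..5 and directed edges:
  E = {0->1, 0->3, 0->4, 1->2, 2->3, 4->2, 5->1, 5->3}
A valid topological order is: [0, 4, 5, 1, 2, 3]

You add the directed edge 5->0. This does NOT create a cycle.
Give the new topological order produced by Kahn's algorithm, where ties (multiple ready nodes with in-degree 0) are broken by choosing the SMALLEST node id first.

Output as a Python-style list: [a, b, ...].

Answer: [5, 0, 1, 4, 2, 3]

Derivation:
Old toposort: [0, 4, 5, 1, 2, 3]
Added edge: 5->0
Position of 5 (2) > position of 0 (0). Must reorder: 5 must now come before 0.
Run Kahn's algorithm (break ties by smallest node id):
  initial in-degrees: [1, 2, 2, 3, 1, 0]
  ready (indeg=0): [5]
  pop 5: indeg[0]->0; indeg[1]->1; indeg[3]->2 | ready=[0] | order so far=[5]
  pop 0: indeg[1]->0; indeg[3]->1; indeg[4]->0 | ready=[1, 4] | order so far=[5, 0]
  pop 1: indeg[2]->1 | ready=[4] | order so far=[5, 0, 1]
  pop 4: indeg[2]->0 | ready=[2] | order so far=[5, 0, 1, 4]
  pop 2: indeg[3]->0 | ready=[3] | order so far=[5, 0, 1, 4, 2]
  pop 3: no out-edges | ready=[] | order so far=[5, 0, 1, 4, 2, 3]
  Result: [5, 0, 1, 4, 2, 3]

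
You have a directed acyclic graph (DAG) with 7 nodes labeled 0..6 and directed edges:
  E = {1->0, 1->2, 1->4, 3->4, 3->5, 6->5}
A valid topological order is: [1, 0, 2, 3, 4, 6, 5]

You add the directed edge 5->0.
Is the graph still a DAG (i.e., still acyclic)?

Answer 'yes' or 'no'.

Answer: yes

Derivation:
Given toposort: [1, 0, 2, 3, 4, 6, 5]
Position of 5: index 6; position of 0: index 1
New edge 5->0: backward (u after v in old order)
Backward edge: old toposort is now invalid. Check if this creates a cycle.
Does 0 already reach 5? Reachable from 0: [0]. NO -> still a DAG (reorder needed).
Still a DAG? yes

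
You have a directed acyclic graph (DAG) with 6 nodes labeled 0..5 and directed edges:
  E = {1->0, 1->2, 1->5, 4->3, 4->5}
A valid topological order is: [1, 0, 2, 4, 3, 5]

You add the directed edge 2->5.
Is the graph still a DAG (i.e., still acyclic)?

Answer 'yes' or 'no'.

Given toposort: [1, 0, 2, 4, 3, 5]
Position of 2: index 2; position of 5: index 5
New edge 2->5: forward
Forward edge: respects the existing order. Still a DAG, same toposort still valid.
Still a DAG? yes

Answer: yes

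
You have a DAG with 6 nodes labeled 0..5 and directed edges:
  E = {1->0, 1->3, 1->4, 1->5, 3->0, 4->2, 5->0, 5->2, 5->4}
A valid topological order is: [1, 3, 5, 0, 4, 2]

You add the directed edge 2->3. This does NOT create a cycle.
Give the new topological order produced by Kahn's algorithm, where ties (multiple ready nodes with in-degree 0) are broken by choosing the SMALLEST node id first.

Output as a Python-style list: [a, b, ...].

Old toposort: [1, 3, 5, 0, 4, 2]
Added edge: 2->3
Position of 2 (5) > position of 3 (1). Must reorder: 2 must now come before 3.
Run Kahn's algorithm (break ties by smallest node id):
  initial in-degrees: [3, 0, 2, 2, 2, 1]
  ready (indeg=0): [1]
  pop 1: indeg[0]->2; indeg[3]->1; indeg[4]->1; indeg[5]->0 | ready=[5] | order so far=[1]
  pop 5: indeg[0]->1; indeg[2]->1; indeg[4]->0 | ready=[4] | order so far=[1, 5]
  pop 4: indeg[2]->0 | ready=[2] | order so far=[1, 5, 4]
  pop 2: indeg[3]->0 | ready=[3] | order so far=[1, 5, 4, 2]
  pop 3: indeg[0]->0 | ready=[0] | order so far=[1, 5, 4, 2, 3]
  pop 0: no out-edges | ready=[] | order so far=[1, 5, 4, 2, 3, 0]
  Result: [1, 5, 4, 2, 3, 0]

Answer: [1, 5, 4, 2, 3, 0]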